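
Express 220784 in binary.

Using repeated division by 2:
220784 ÷ 2 = 110392 remainder 0
110392 ÷ 2 = 55196 remainder 0
55196 ÷ 2 = 27598 remainder 0
27598 ÷ 2 = 13799 remainder 0
13799 ÷ 2 = 6899 remainder 1
6899 ÷ 2 = 3449 remainder 1
3449 ÷ 2 = 1724 remainder 1
1724 ÷ 2 = 862 remainder 0
862 ÷ 2 = 431 remainder 0
431 ÷ 2 = 215 remainder 1
215 ÷ 2 = 107 remainder 1
107 ÷ 2 = 53 remainder 1
53 ÷ 2 = 26 remainder 1
26 ÷ 2 = 13 remainder 0
13 ÷ 2 = 6 remainder 1
6 ÷ 2 = 3 remainder 0
3 ÷ 2 = 1 remainder 1
1 ÷ 2 = 0 remainder 1
Reading remainders bottom to top: 110101111001110000



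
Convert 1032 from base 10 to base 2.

Using repeated division by 2:
1032 ÷ 2 = 516 remainder 0
516 ÷ 2 = 258 remainder 0
258 ÷ 2 = 129 remainder 0
129 ÷ 2 = 64 remainder 1
64 ÷ 2 = 32 remainder 0
32 ÷ 2 = 16 remainder 0
16 ÷ 2 = 8 remainder 0
8 ÷ 2 = 4 remainder 0
4 ÷ 2 = 2 remainder 0
2 ÷ 2 = 1 remainder 0
1 ÷ 2 = 0 remainder 1
Reading remainders bottom to top: 10000001000



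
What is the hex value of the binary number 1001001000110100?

Group into 4-bit nibbles from right:
  1001 = 9
  0010 = 2
  0011 = 3
  0100 = 4
Result: 9234



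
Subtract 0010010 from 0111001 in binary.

Method 1 - Direct subtraction (column by column from the right: bit − bit − borrow-in; if negative, add 2 and borrow 1 from the next column):
borrow: 0001100
        0111001
-       0010010
---------------
        0100111

Method 2 - Add two's complement:
Two's complement of 0010010: invert → 1101101, add 1 → 1101110
  0111001
+ 1101110
---------
 10100111  (end carry out of the top bit = 1)
Discarding the end carry: 0100111
Decimal check:
  0111001 = 32 + 16 + 8 + 1 = 57
  0010010 = 16 + 2 = 18
  57 - 18 = 39, and 0100111 = 32 + 4 + 2 + 1 = 39 ✓



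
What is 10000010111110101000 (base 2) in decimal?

Sum of powers of 2 for each 1-bit:
2^3 + 2^5 + 2^7 + 2^8 + 2^9 + 2^10 + 2^11 + 2^13 + 2^19
= 8 + 32 + 128 + 256 + 512 + 1024 + 2048 + 8192 + 524288
= 536488



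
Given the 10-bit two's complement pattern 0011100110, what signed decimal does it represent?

Binary: 0011100110
Sign bit: 0 (non-negative)
Read directly as an unsigned value:
0011100110 = 128 + 64 + 32 + 4 + 2 = 230
Value: 230



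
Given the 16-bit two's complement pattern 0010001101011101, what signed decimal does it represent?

Binary: 0010001101011101
Sign bit: 0 (non-negative)
Read directly as an unsigned value:
0010001101011101 = 8192 + 512 + 256 + 64 + 16 + 8 + 4 + 1 = 9053
Value: 9053



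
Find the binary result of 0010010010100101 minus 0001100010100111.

Method 1 - Direct subtraction (column by column from the right: bit − bit − borrow-in; if negative, add 2 and borrow 1 from the next column):
borrow: 0011011111111100
        0010010010100101
-       0001100010100111
------------------------
        0000101111111110

Method 2 - Add two's complement:
Two's complement of 0001100010100111: invert → 1110011101011000, add 1 → 1110011101011001
  0010010010100101
+ 1110011101011001
------------------
 10000101111111110  (end carry out of the top bit = 1)
Discarding the end carry: 0000101111111110
Decimal check:
  0010010010100101 = 8192 + 1024 + 128 + 32 + 4 + 1 = 9381
  0001100010100111 = 4096 + 2048 + 128 + 32 + 4 + 2 + 1 = 6311
  9381 - 6311 = 3070, and 0000101111111110 = 2048 + 512 + 256 + 128 + 64 + 32 + 16 + 8 + 4 + 2 = 3070 ✓



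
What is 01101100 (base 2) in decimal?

Sum of powers of 2 for each 1-bit:
2^2 + 2^3 + 2^5 + 2^6
= 4 + 8 + 32 + 64
= 108



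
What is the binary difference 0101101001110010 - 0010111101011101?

Method 1 - Direct subtraction (column by column from the right: bit − bit − borrow-in; if negative, add 2 and borrow 1 from the next column):
borrow: 0101111000111010
        0101101001110010
-       0010111101011101
------------------------
        0010101100010101

Method 2 - Add two's complement:
Two's complement of 0010111101011101: invert → 1101000010100010, add 1 → 1101000010100011
  0101101001110010
+ 1101000010100011
------------------
 10010101100010101  (end carry out of the top bit = 1)
Discarding the end carry: 0010101100010101
Decimal check:
  0101101001110010 = 16384 + 4096 + 2048 + 512 + 64 + 32 + 16 + 2 = 23154
  0010111101011101 = 8192 + 2048 + 1024 + 512 + 256 + 64 + 16 + 8 + 4 + 1 = 12125
  23154 - 12125 = 11029, and 0010101100010101 = 8192 + 2048 + 512 + 256 + 16 + 4 + 1 = 11029 ✓



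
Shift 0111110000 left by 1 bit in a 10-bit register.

Original: 0111110000 (decimal 496)
Shift left by 1 position
Append 1 zero on the right
Result: 1111100000 (decimal 992)
Equivalent: 496 << 1 = 496 × 2^1 = 992



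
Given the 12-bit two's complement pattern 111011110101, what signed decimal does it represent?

Binary: 111011110101
Sign bit: 1 (negative)
Invert: 000100001010
Add 1:  000100001011
Magnitude: 000100001011 = 256 + 8 + 2 + 1 = 267
Value: -267



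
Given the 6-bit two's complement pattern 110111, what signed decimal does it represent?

Binary: 110111
Sign bit: 1 (negative)
Invert: 001000
Add 1:  001001
Magnitude: 001001 = 8 + 1 = 9
Value: -9



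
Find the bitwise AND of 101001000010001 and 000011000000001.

AND: 1 only when both bits are 1
  101001000010001
& 000011000000001
-----------------
  000001000000001
Decimal: 21009 & 1537 = 513



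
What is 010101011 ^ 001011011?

XOR: 1 when bits differ
  010101011
^ 001011011
-----------
  011110000
Decimal: 171 ^ 91 = 240



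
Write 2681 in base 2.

Using repeated division by 2:
2681 ÷ 2 = 1340 remainder 1
1340 ÷ 2 = 670 remainder 0
670 ÷ 2 = 335 remainder 0
335 ÷ 2 = 167 remainder 1
167 ÷ 2 = 83 remainder 1
83 ÷ 2 = 41 remainder 1
41 ÷ 2 = 20 remainder 1
20 ÷ 2 = 10 remainder 0
10 ÷ 2 = 5 remainder 0
5 ÷ 2 = 2 remainder 1
2 ÷ 2 = 1 remainder 0
1 ÷ 2 = 0 remainder 1
Reading remainders bottom to top: 101001111001



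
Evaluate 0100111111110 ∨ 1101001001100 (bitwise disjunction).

OR: 1 when either bit is 1
  0100111111110
| 1101001001100
---------------
  1101111111110
Decimal: 2558 | 6732 = 7166



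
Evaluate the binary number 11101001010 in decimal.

Sum of powers of 2 for each 1-bit:
2^1 + 2^3 + 2^6 + 2^8 + 2^9 + 2^10
= 2 + 8 + 64 + 256 + 512 + 1024
= 1866



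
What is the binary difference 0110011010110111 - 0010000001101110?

Method 1 - Direct subtraction (column by column from the right: bit − bit − borrow-in; if negative, add 2 and borrow 1 from the next column):
borrow: 0000000010010000
        0110011010110111
-       0010000001101110
------------------------
        0100011001001001

Method 2 - Add two's complement:
Two's complement of 0010000001101110: invert → 1101111110010001, add 1 → 1101111110010010
  0110011010110111
+ 1101111110010010
------------------
 10100011001001001  (end carry out of the top bit = 1)
Discarding the end carry: 0100011001001001
Decimal check:
  0110011010110111 = 16384 + 8192 + 1024 + 512 + 128 + 32 + 16 + 4 + 2 + 1 = 26295
  0010000001101110 = 8192 + 64 + 32 + 8 + 4 + 2 = 8302
  26295 - 8302 = 17993, and 0100011001001001 = 16384 + 1024 + 512 + 64 + 8 + 1 = 17993 ✓



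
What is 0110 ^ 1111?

XOR: 1 when bits differ
  0110
^ 1111
------
  1001
Decimal: 6 ^ 15 = 9



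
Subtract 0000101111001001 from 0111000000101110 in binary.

Method 1 - Direct subtraction (column by column from the right: bit − bit − borrow-in; if negative, add 2 and borrow 1 from the next column):
borrow: 0001111110000010
        0111000000101110
-       0000101111001001
------------------------
        0110010001100101

Method 2 - Add two's complement:
Two's complement of 0000101111001001: invert → 1111010000110110, add 1 → 1111010000110111
  0111000000101110
+ 1111010000110111
------------------
 10110010001100101  (end carry out of the top bit = 1)
Discarding the end carry: 0110010001100101
Decimal check:
  0111000000101110 = 16384 + 8192 + 4096 + 32 + 8 + 4 + 2 = 28718
  0000101111001001 = 2048 + 512 + 256 + 128 + 64 + 8 + 1 = 3017
  28718 - 3017 = 25701, and 0110010001100101 = 16384 + 8192 + 1024 + 64 + 32 + 4 + 1 = 25701 ✓



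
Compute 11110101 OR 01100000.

OR: 1 when either bit is 1
  11110101
| 01100000
----------
  11110101
Decimal: 245 | 96 = 245



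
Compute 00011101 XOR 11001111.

XOR: 1 when bits differ
  00011101
^ 11001111
----------
  11010010
Decimal: 29 ^ 207 = 210



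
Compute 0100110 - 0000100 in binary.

Method 1 - Direct subtraction (column by column from the right: bit − bit − borrow-in; if negative, add 2 and borrow 1 from the next column):
borrow: 0000000
        0100110
-       0000100
---------------
        0100010

Method 2 - Add two's complement:
Two's complement of 0000100: invert → 1111011, add 1 → 1111100
  0100110
+ 1111100
---------
 10100010  (end carry out of the top bit = 1)
Discarding the end carry: 0100010
Decimal check:
  0100110 = 32 + 4 + 2 = 38
  0000100 = 4
  38 - 4 = 34, and 0100010 = 32 + 2 = 34 ✓



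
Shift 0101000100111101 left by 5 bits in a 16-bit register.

Original: 0101000100111101 (decimal 20797)
Shift left by 5 positions
Append 5 zeros on the right and drop the 5 high bits that overflow the 16-bit width
Result: 0010011110100000 (decimal 10144)
Equivalent: 20797 << 5 = 20797 × 2^5 = 665504, truncated to 16 bits = 10144



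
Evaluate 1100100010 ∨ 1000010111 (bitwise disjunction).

OR: 1 when either bit is 1
  1100100010
| 1000010111
------------
  1100110111
Decimal: 802 | 535 = 823



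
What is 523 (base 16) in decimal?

Expand by place value (powers of 16):
523 = 5 × 16^2 + 2 × 16^1 + 3 × 16^0
= 5 × 256 + 2 × 16 + 3 × 1
= 1280 + 32 + 3
= 1315



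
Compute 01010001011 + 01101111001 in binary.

Add column by column from the right: bit + bit + carry-in; write the sum mod 2, carry 1 when the sum is 2 or 3.
carry:  11111110110
        01010001011
+       01101111001
-------------------
       011000000100
(the carry out of the leftmost column, 0, becomes the leading bit)
Decimal check:
  01010001011 = 512 + 128 + 8 + 2 + 1 = 651
  01101111001 = 512 + 256 + 64 + 32 + 16 + 8 + 1 = 889
  651 + 889 = 1540, and 011000000100 = 1024 + 512 + 4 = 1540 ✓



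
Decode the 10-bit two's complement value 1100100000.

Binary: 1100100000
Sign bit: 1 (negative)
Invert: 0011011111
Add 1:  0011100000
Magnitude: 0011100000 = 128 + 64 + 32 = 224
Value: -224



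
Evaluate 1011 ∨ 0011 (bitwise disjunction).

OR: 1 when either bit is 1
  1011
| 0011
------
  1011
Decimal: 11 | 3 = 11



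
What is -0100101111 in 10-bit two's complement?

Original: 0100101111
Step 1 - Invert all bits: 1011010000
Step 2 - Add 1: 1011010001
Verification: 0100101111 + 1011010001 = 10000000000; discarding the end carry (carry out of the top bit) leaves the 10-bit value 0000000000, as required for x + (-x)



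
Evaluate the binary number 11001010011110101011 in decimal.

Sum of powers of 2 for each 1-bit:
2^0 + 2^1 + 2^3 + 2^5 + 2^7 + 2^8 + 2^9 + 2^10 + 2^13 + 2^15 + 2^18 + 2^19
= 1 + 2 + 8 + 32 + 128 + 256 + 512 + 1024 + 8192 + 32768 + 262144 + 524288
= 829355



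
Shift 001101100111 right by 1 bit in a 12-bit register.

Original: 001101100111 (decimal 871)
Shift right by 1 position
Drop the 1 low bit; fill with zero on the left
Result: 000110110011 (decimal 435)
Equivalent: 871 >> 1 = 871 ÷ 2^1 = 435



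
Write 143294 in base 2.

Using repeated division by 2:
143294 ÷ 2 = 71647 remainder 0
71647 ÷ 2 = 35823 remainder 1
35823 ÷ 2 = 17911 remainder 1
17911 ÷ 2 = 8955 remainder 1
8955 ÷ 2 = 4477 remainder 1
4477 ÷ 2 = 2238 remainder 1
2238 ÷ 2 = 1119 remainder 0
1119 ÷ 2 = 559 remainder 1
559 ÷ 2 = 279 remainder 1
279 ÷ 2 = 139 remainder 1
139 ÷ 2 = 69 remainder 1
69 ÷ 2 = 34 remainder 1
34 ÷ 2 = 17 remainder 0
17 ÷ 2 = 8 remainder 1
8 ÷ 2 = 4 remainder 0
4 ÷ 2 = 2 remainder 0
2 ÷ 2 = 1 remainder 0
1 ÷ 2 = 0 remainder 1
Reading remainders bottom to top: 100010111110111110



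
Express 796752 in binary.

Using repeated division by 2:
796752 ÷ 2 = 398376 remainder 0
398376 ÷ 2 = 199188 remainder 0
199188 ÷ 2 = 99594 remainder 0
99594 ÷ 2 = 49797 remainder 0
49797 ÷ 2 = 24898 remainder 1
24898 ÷ 2 = 12449 remainder 0
12449 ÷ 2 = 6224 remainder 1
6224 ÷ 2 = 3112 remainder 0
3112 ÷ 2 = 1556 remainder 0
1556 ÷ 2 = 778 remainder 0
778 ÷ 2 = 389 remainder 0
389 ÷ 2 = 194 remainder 1
194 ÷ 2 = 97 remainder 0
97 ÷ 2 = 48 remainder 1
48 ÷ 2 = 24 remainder 0
24 ÷ 2 = 12 remainder 0
12 ÷ 2 = 6 remainder 0
6 ÷ 2 = 3 remainder 0
3 ÷ 2 = 1 remainder 1
1 ÷ 2 = 0 remainder 1
Reading remainders bottom to top: 11000010100001010000



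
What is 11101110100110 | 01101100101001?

OR: 1 when either bit is 1
  11101110100110
| 01101100101001
----------------
  11101110101111
Decimal: 15270 | 6953 = 15279



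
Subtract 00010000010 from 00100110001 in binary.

Method 1 - Direct subtraction (column by column from the right: bit − bit − borrow-in; if negative, add 2 and borrow 1 from the next column):
borrow: 00100011100
        00100110001
-       00010000010
-------------------
        00010101111

Method 2 - Add two's complement:
Two's complement of 00010000010: invert → 11101111101, add 1 → 11101111110
  00100110001
+ 11101111110
-------------
 100010101111  (end carry out of the top bit = 1)
Discarding the end carry: 00010101111
Decimal check:
  00100110001 = 256 + 32 + 16 + 1 = 305
  00010000010 = 128 + 2 = 130
  305 - 130 = 175, and 00010101111 = 128 + 32 + 8 + 4 + 2 + 1 = 175 ✓



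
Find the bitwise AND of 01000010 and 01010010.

AND: 1 only when both bits are 1
  01000010
& 01010010
----------
  01000010
Decimal: 66 & 82 = 66



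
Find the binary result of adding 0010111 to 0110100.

Add column by column from the right: bit + bit + carry-in; write the sum mod 2, carry 1 when the sum is 2 or 3.
carry:  1101000
        0010111
+       0110100
---------------
       01001011
(the carry out of the leftmost column, 0, becomes the leading bit)
Decimal check:
  0010111 = 16 + 4 + 2 + 1 = 23
  0110100 = 32 + 16 + 4 = 52
  23 + 52 = 75, and 01001011 = 64 + 8 + 2 + 1 = 75 ✓



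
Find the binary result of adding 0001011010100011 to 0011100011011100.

Add column by column from the right: bit + bit + carry-in; write the sum mod 2, carry 1 when the sum is 2 or 3.
carry:  0110000100000000
        0001011010100011
+       0011100011011100
------------------------
       00100111101111111
(the carry out of the leftmost column, 0, becomes the leading bit)
Decimal check:
  0001011010100011 = 4096 + 1024 + 512 + 128 + 32 + 2 + 1 = 5795
  0011100011011100 = 8192 + 4096 + 2048 + 128 + 64 + 16 + 8 + 4 = 14556
  5795 + 14556 = 20351, and 00100111101111111 = 16384 + 2048 + 1024 + 512 + 256 + 64 + 32 + 16 + 8 + 4 + 2 + 1 = 20351 ✓



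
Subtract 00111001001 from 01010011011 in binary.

Method 1 - Direct subtraction (column by column from the right: bit − bit − borrow-in; if negative, add 2 and borrow 1 from the next column):
borrow: 01110000000
        01010011011
-       00111001001
-------------------
        00011010010

Method 2 - Add two's complement:
Two's complement of 00111001001: invert → 11000110110, add 1 → 11000110111
  01010011011
+ 11000110111
-------------
 100011010010  (end carry out of the top bit = 1)
Discarding the end carry: 00011010010
Decimal check:
  01010011011 = 512 + 128 + 16 + 8 + 2 + 1 = 667
  00111001001 = 256 + 128 + 64 + 8 + 1 = 457
  667 - 457 = 210, and 00011010010 = 128 + 64 + 16 + 2 = 210 ✓



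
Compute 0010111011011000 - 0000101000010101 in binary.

Method 1 - Direct subtraction (column by column from the right: bit − bit − borrow-in; if negative, add 2 and borrow 1 from the next column):
borrow: 0000000000001110
        0010111011011000
-       0000101000010101
------------------------
        0010010011000011

Method 2 - Add two's complement:
Two's complement of 0000101000010101: invert → 1111010111101010, add 1 → 1111010111101011
  0010111011011000
+ 1111010111101011
------------------
 10010010011000011  (end carry out of the top bit = 1)
Discarding the end carry: 0010010011000011
Decimal check:
  0010111011011000 = 8192 + 2048 + 1024 + 512 + 128 + 64 + 16 + 8 = 11992
  0000101000010101 = 2048 + 512 + 16 + 4 + 1 = 2581
  11992 - 2581 = 9411, and 0010010011000011 = 8192 + 1024 + 128 + 64 + 2 + 1 = 9411 ✓



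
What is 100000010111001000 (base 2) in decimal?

Sum of powers of 2 for each 1-bit:
2^3 + 2^6 + 2^7 + 2^8 + 2^10 + 2^17
= 8 + 64 + 128 + 256 + 1024 + 131072
= 132552



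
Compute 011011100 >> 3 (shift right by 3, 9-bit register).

Original: 011011100 (decimal 220)
Shift right by 3 positions
Drop the 3 low bits; fill with zeros on the left
Result: 000011011 (decimal 27)
Equivalent: 220 >> 3 = 220 ÷ 2^3 = 27



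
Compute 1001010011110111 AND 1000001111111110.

AND: 1 only when both bits are 1
  1001010011110111
& 1000001111111110
------------------
  1000000011110110
Decimal: 38135 & 33790 = 33014



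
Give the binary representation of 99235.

Using repeated division by 2:
99235 ÷ 2 = 49617 remainder 1
49617 ÷ 2 = 24808 remainder 1
24808 ÷ 2 = 12404 remainder 0
12404 ÷ 2 = 6202 remainder 0
6202 ÷ 2 = 3101 remainder 0
3101 ÷ 2 = 1550 remainder 1
1550 ÷ 2 = 775 remainder 0
775 ÷ 2 = 387 remainder 1
387 ÷ 2 = 193 remainder 1
193 ÷ 2 = 96 remainder 1
96 ÷ 2 = 48 remainder 0
48 ÷ 2 = 24 remainder 0
24 ÷ 2 = 12 remainder 0
12 ÷ 2 = 6 remainder 0
6 ÷ 2 = 3 remainder 0
3 ÷ 2 = 1 remainder 1
1 ÷ 2 = 0 remainder 1
Reading remainders bottom to top: 11000001110100011



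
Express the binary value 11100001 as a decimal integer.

Sum of powers of 2 for each 1-bit:
2^0 + 2^5 + 2^6 + 2^7
= 1 + 32 + 64 + 128
= 225



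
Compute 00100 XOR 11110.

XOR: 1 when bits differ
  00100
^ 11110
-------
  11010
Decimal: 4 ^ 30 = 26



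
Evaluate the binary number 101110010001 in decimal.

Sum of powers of 2 for each 1-bit:
2^0 + 2^4 + 2^7 + 2^8 + 2^9 + 2^11
= 1 + 16 + 128 + 256 + 512 + 2048
= 2961



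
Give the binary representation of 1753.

Using repeated division by 2:
1753 ÷ 2 = 876 remainder 1
876 ÷ 2 = 438 remainder 0
438 ÷ 2 = 219 remainder 0
219 ÷ 2 = 109 remainder 1
109 ÷ 2 = 54 remainder 1
54 ÷ 2 = 27 remainder 0
27 ÷ 2 = 13 remainder 1
13 ÷ 2 = 6 remainder 1
6 ÷ 2 = 3 remainder 0
3 ÷ 2 = 1 remainder 1
1 ÷ 2 = 0 remainder 1
Reading remainders bottom to top: 11011011001



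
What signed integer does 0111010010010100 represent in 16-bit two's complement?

Binary: 0111010010010100
Sign bit: 0 (non-negative)
Read directly as an unsigned value:
0111010010010100 = 16384 + 8192 + 4096 + 1024 + 128 + 16 + 4 = 29844
Value: 29844



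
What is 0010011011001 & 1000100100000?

AND: 1 only when both bits are 1
  0010011011001
& 1000100100000
---------------
  0000000000000
Decimal: 1241 & 4384 = 0



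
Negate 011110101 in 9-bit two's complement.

Original: 011110101
Step 1 - Invert all bits: 100001010
Step 2 - Add 1: 100001011
Verification: 011110101 + 100001011 = 1000000000; discarding the end carry (carry out of the top bit) leaves the 9-bit value 000000000, as required for x + (-x)



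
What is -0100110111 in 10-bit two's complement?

Original: 0100110111
Step 1 - Invert all bits: 1011001000
Step 2 - Add 1: 1011001001
Verification: 0100110111 + 1011001001 = 10000000000; discarding the end carry (carry out of the top bit) leaves the 10-bit value 0000000000, as required for x + (-x)



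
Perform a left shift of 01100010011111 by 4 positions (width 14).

Original: 01100010011111 (decimal 6303)
Shift left by 4 positions
Append 4 zeros on the right and drop the 4 high bits that overflow the 14-bit width
Result: 00100111110000 (decimal 2544)
Equivalent: 6303 << 4 = 6303 × 2^4 = 100848, truncated to 14 bits = 2544



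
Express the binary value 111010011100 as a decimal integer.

Sum of powers of 2 for each 1-bit:
2^2 + 2^3 + 2^4 + 2^7 + 2^9 + 2^10 + 2^11
= 4 + 8 + 16 + 128 + 512 + 1024 + 2048
= 3740



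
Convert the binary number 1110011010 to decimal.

Sum of powers of 2 for each 1-bit:
2^1 + 2^3 + 2^4 + 2^7 + 2^8 + 2^9
= 2 + 8 + 16 + 128 + 256 + 512
= 922



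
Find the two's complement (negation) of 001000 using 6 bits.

Original: 001000
Step 1 - Invert all bits: 110111
Step 2 - Add 1: 111000
Verification: 001000 + 111000 = 1000000; discarding the end carry (carry out of the top bit) leaves the 6-bit value 000000, as required for x + (-x)



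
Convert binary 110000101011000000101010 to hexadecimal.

Group into 4-bit nibbles from right:
  1100 = C
  0010 = 2
  1011 = B
  0000 = 0
  0010 = 2
  1010 = A
Result: C2B02A



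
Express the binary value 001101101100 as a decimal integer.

Sum of powers of 2 for each 1-bit:
2^2 + 2^3 + 2^5 + 2^6 + 2^8 + 2^9
= 4 + 8 + 32 + 64 + 256 + 512
= 876



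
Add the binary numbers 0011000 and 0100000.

Add column by column from the right: bit + bit + carry-in; write the sum mod 2, carry 1 when the sum is 2 or 3.
carry:  0000000
        0011000
+       0100000
---------------
       00111000
(the carry out of the leftmost column, 0, becomes the leading bit)
Decimal check:
  0011000 = 16 + 8 = 24
  0100000 = 32
  24 + 32 = 56, and 00111000 = 32 + 16 + 8 = 56 ✓



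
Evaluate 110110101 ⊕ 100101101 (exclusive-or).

XOR: 1 when bits differ
  110110101
^ 100101101
-----------
  010011000
Decimal: 437 ^ 301 = 152



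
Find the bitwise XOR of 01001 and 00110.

XOR: 1 when bits differ
  01001
^ 00110
-------
  01111
Decimal: 9 ^ 6 = 15



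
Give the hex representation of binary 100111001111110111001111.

Group into 4-bit nibbles from right:
  1001 = 9
  1100 = C
  1111 = F
  1101 = D
  1100 = C
  1111 = F
Result: 9CFDCF



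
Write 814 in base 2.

Using repeated division by 2:
814 ÷ 2 = 407 remainder 0
407 ÷ 2 = 203 remainder 1
203 ÷ 2 = 101 remainder 1
101 ÷ 2 = 50 remainder 1
50 ÷ 2 = 25 remainder 0
25 ÷ 2 = 12 remainder 1
12 ÷ 2 = 6 remainder 0
6 ÷ 2 = 3 remainder 0
3 ÷ 2 = 1 remainder 1
1 ÷ 2 = 0 remainder 1
Reading remainders bottom to top: 1100101110



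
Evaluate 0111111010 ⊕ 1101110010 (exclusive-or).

XOR: 1 when bits differ
  0111111010
^ 1101110010
------------
  1010001000
Decimal: 506 ^ 882 = 648



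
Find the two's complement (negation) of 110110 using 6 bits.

Original (sign bit 1, negative): 110110
Step 1 - Invert all bits: 001001
Step 2 - Add 1: 001010
Verification: 110110 + 001010 = 1000000; discarding the end carry (carry out of the top bit) leaves the 6-bit value 000000, as required for x + (-x)



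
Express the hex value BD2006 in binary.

Convert each hex digit to 4 bits:
  B = 1011
  D = 1101
  2 = 0010
  0 = 0000
  0 = 0000
  6 = 0110
Concatenate: 101111010010000000000110



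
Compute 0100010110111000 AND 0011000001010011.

AND: 1 only when both bits are 1
  0100010110111000
& 0011000001010011
------------------
  0000000000010000
Decimal: 17848 & 12371 = 16



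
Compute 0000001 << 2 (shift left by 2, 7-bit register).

Original: 0000001 (decimal 1)
Shift left by 2 positions
Append 2 zeros on the right
Result: 0000100 (decimal 4)
Equivalent: 1 << 2 = 1 × 2^2 = 4



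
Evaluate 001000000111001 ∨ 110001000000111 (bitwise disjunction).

OR: 1 when either bit is 1
  001000000111001
| 110001000000111
-----------------
  111001000111111
Decimal: 4153 | 25095 = 29247



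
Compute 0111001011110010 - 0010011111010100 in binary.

Method 1 - Direct subtraction (column by column from the right: bit − bit − borrow-in; if negative, add 2 and borrow 1 from the next column):
borrow: 0001111000111000
        0111001011110010
-       0010011111010100
------------------------
        0100101100011110

Method 2 - Add two's complement:
Two's complement of 0010011111010100: invert → 1101100000101011, add 1 → 1101100000101100
  0111001011110010
+ 1101100000101100
------------------
 10100101100011110  (end carry out of the top bit = 1)
Discarding the end carry: 0100101100011110
Decimal check:
  0111001011110010 = 16384 + 8192 + 4096 + 512 + 128 + 64 + 32 + 16 + 2 = 29426
  0010011111010100 = 8192 + 1024 + 512 + 256 + 128 + 64 + 16 + 4 = 10196
  29426 - 10196 = 19230, and 0100101100011110 = 16384 + 2048 + 512 + 256 + 16 + 8 + 4 + 2 = 19230 ✓



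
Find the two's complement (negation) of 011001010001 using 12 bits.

Original: 011001010001
Step 1 - Invert all bits: 100110101110
Step 2 - Add 1: 100110101111
Verification: 011001010001 + 100110101111 = 1000000000000; discarding the end carry (carry out of the top bit) leaves the 12-bit value 000000000000, as required for x + (-x)



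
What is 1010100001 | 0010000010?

OR: 1 when either bit is 1
  1010100001
| 0010000010
------------
  1010100011
Decimal: 673 | 130 = 675



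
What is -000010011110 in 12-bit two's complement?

Original: 000010011110
Step 1 - Invert all bits: 111101100001
Step 2 - Add 1: 111101100010
Verification: 000010011110 + 111101100010 = 1000000000000; discarding the end carry (carry out of the top bit) leaves the 12-bit value 000000000000, as required for x + (-x)



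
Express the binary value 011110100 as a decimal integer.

Sum of powers of 2 for each 1-bit:
2^2 + 2^4 + 2^5 + 2^6 + 2^7
= 4 + 16 + 32 + 64 + 128
= 244



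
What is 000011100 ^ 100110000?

XOR: 1 when bits differ
  000011100
^ 100110000
-----------
  100101100
Decimal: 28 ^ 304 = 300



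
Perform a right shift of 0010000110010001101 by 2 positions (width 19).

Original: 0010000110010001101 (decimal 68749)
Shift right by 2 positions
Drop the 2 low bits; fill with zeros on the left
Result: 0000100001100100011 (decimal 17187)
Equivalent: 68749 >> 2 = 68749 ÷ 2^2 = 17187



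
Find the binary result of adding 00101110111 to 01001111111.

Add column by column from the right: bit + bit + carry-in; write the sum mod 2, carry 1 when the sum is 2 or 3.
carry:  00011111110
        00101110111
+       01001111111
-------------------
       001111110110
(the carry out of the leftmost column, 0, becomes the leading bit)
Decimal check:
  00101110111 = 256 + 64 + 32 + 16 + 4 + 2 + 1 = 375
  01001111111 = 512 + 64 + 32 + 16 + 8 + 4 + 2 + 1 = 639
  375 + 639 = 1014, and 001111110110 = 512 + 256 + 128 + 64 + 32 + 16 + 4 + 2 = 1014 ✓



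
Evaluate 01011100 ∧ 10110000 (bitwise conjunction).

AND: 1 only when both bits are 1
  01011100
& 10110000
----------
  00010000
Decimal: 92 & 176 = 16



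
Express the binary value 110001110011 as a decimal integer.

Sum of powers of 2 for each 1-bit:
2^0 + 2^1 + 2^4 + 2^5 + 2^6 + 2^10 + 2^11
= 1 + 2 + 16 + 32 + 64 + 1024 + 2048
= 3187



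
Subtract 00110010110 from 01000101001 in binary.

Method 1 - Direct subtraction (column by column from the right: bit − bit − borrow-in; if negative, add 2 and borrow 1 from the next column):
borrow: 01100101100
        01000101001
-       00110010110
-------------------
        00010010011

Method 2 - Add two's complement:
Two's complement of 00110010110: invert → 11001101001, add 1 → 11001101010
  01000101001
+ 11001101010
-------------
 100010010011  (end carry out of the top bit = 1)
Discarding the end carry: 00010010011
Decimal check:
  01000101001 = 512 + 32 + 8 + 1 = 553
  00110010110 = 256 + 128 + 16 + 4 + 2 = 406
  553 - 406 = 147, and 00010010011 = 128 + 16 + 2 + 1 = 147 ✓



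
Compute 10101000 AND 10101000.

AND: 1 only when both bits are 1
  10101000
& 10101000
----------
  10101000
Decimal: 168 & 168 = 168



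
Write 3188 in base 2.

Using repeated division by 2:
3188 ÷ 2 = 1594 remainder 0
1594 ÷ 2 = 797 remainder 0
797 ÷ 2 = 398 remainder 1
398 ÷ 2 = 199 remainder 0
199 ÷ 2 = 99 remainder 1
99 ÷ 2 = 49 remainder 1
49 ÷ 2 = 24 remainder 1
24 ÷ 2 = 12 remainder 0
12 ÷ 2 = 6 remainder 0
6 ÷ 2 = 3 remainder 0
3 ÷ 2 = 1 remainder 1
1 ÷ 2 = 0 remainder 1
Reading remainders bottom to top: 110001110100



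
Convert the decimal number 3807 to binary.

Using repeated division by 2:
3807 ÷ 2 = 1903 remainder 1
1903 ÷ 2 = 951 remainder 1
951 ÷ 2 = 475 remainder 1
475 ÷ 2 = 237 remainder 1
237 ÷ 2 = 118 remainder 1
118 ÷ 2 = 59 remainder 0
59 ÷ 2 = 29 remainder 1
29 ÷ 2 = 14 remainder 1
14 ÷ 2 = 7 remainder 0
7 ÷ 2 = 3 remainder 1
3 ÷ 2 = 1 remainder 1
1 ÷ 2 = 0 remainder 1
Reading remainders bottom to top: 111011011111



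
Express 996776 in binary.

Using repeated division by 2:
996776 ÷ 2 = 498388 remainder 0
498388 ÷ 2 = 249194 remainder 0
249194 ÷ 2 = 124597 remainder 0
124597 ÷ 2 = 62298 remainder 1
62298 ÷ 2 = 31149 remainder 0
31149 ÷ 2 = 15574 remainder 1
15574 ÷ 2 = 7787 remainder 0
7787 ÷ 2 = 3893 remainder 1
3893 ÷ 2 = 1946 remainder 1
1946 ÷ 2 = 973 remainder 0
973 ÷ 2 = 486 remainder 1
486 ÷ 2 = 243 remainder 0
243 ÷ 2 = 121 remainder 1
121 ÷ 2 = 60 remainder 1
60 ÷ 2 = 30 remainder 0
30 ÷ 2 = 15 remainder 0
15 ÷ 2 = 7 remainder 1
7 ÷ 2 = 3 remainder 1
3 ÷ 2 = 1 remainder 1
1 ÷ 2 = 0 remainder 1
Reading remainders bottom to top: 11110011010110101000



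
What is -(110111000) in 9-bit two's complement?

Original (sign bit 1, negative): 110111000
Step 1 - Invert all bits: 001000111
Step 2 - Add 1: 001001000
Verification: 110111000 + 001001000 = 1000000000; discarding the end carry (carry out of the top bit) leaves the 9-bit value 000000000, as required for x + (-x)



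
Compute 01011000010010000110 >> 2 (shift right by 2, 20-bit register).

Original: 01011000010010000110 (decimal 361606)
Shift right by 2 positions
Drop the 2 low bits; fill with zeros on the left
Result: 00010110000100100001 (decimal 90401)
Equivalent: 361606 >> 2 = 361606 ÷ 2^2 = 90401



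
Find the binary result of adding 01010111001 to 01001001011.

Add column by column from the right: bit + bit + carry-in; write the sum mod 2, carry 1 when the sum is 2 or 3.
carry:  10111110110
        01010111001
+       01001001011
-------------------
       010100000100
(the carry out of the leftmost column, 0, becomes the leading bit)
Decimal check:
  01010111001 = 512 + 128 + 32 + 16 + 8 + 1 = 697
  01001001011 = 512 + 64 + 8 + 2 + 1 = 587
  697 + 587 = 1284, and 010100000100 = 1024 + 256 + 4 = 1284 ✓



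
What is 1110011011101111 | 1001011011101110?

OR: 1 when either bit is 1
  1110011011101111
| 1001011011101110
------------------
  1111011011101111
Decimal: 59119 | 38638 = 63215



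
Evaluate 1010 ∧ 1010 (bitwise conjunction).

AND: 1 only when both bits are 1
  1010
& 1010
------
  1010
Decimal: 10 & 10 = 10



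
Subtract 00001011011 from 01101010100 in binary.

Method 1 - Direct subtraction (column by column from the right: bit − bit − borrow-in; if negative, add 2 and borrow 1 from the next column):
borrow: 00111110110
        01101010100
-       00001011011
-------------------
        01011111001

Method 2 - Add two's complement:
Two's complement of 00001011011: invert → 11110100100, add 1 → 11110100101
  01101010100
+ 11110100101
-------------
 101011111001  (end carry out of the top bit = 1)
Discarding the end carry: 01011111001
Decimal check:
  01101010100 = 512 + 256 + 64 + 16 + 4 = 852
  00001011011 = 64 + 16 + 8 + 2 + 1 = 91
  852 - 91 = 761, and 01011111001 = 512 + 128 + 64 + 32 + 16 + 8 + 1 = 761 ✓



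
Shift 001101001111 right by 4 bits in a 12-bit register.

Original: 001101001111 (decimal 847)
Shift right by 4 positions
Drop the 4 low bits; fill with zeros on the left
Result: 000000110100 (decimal 52)
Equivalent: 847 >> 4 = 847 ÷ 2^4 = 52



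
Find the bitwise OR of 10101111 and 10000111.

OR: 1 when either bit is 1
  10101111
| 10000111
----------
  10101111
Decimal: 175 | 135 = 175



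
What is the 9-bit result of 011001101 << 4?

Original: 011001101 (decimal 205)
Shift left by 4 positions
Append 4 zeros on the right and drop the 4 high bits that overflow the 9-bit width
Result: 011010000 (decimal 208)
Equivalent: 205 << 4 = 205 × 2^4 = 3280, truncated to 9 bits = 208



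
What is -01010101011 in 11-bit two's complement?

Original: 01010101011
Step 1 - Invert all bits: 10101010100
Step 2 - Add 1: 10101010101
Verification: 01010101011 + 10101010101 = 100000000000; discarding the end carry (carry out of the top bit) leaves the 11-bit value 00000000000, as required for x + (-x)



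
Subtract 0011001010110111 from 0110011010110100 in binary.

Method 1 - Direct subtraction (column by column from the right: bit − bit − borrow-in; if negative, add 2 and borrow 1 from the next column):
borrow: 0110011111111110
        0110011010110100
-       0011001010110111
------------------------
        0011001111111101

Method 2 - Add two's complement:
Two's complement of 0011001010110111: invert → 1100110101001000, add 1 → 1100110101001001
  0110011010110100
+ 1100110101001001
------------------
 10011001111111101  (end carry out of the top bit = 1)
Discarding the end carry: 0011001111111101
Decimal check:
  0110011010110100 = 16384 + 8192 + 1024 + 512 + 128 + 32 + 16 + 4 = 26292
  0011001010110111 = 8192 + 4096 + 512 + 128 + 32 + 16 + 4 + 2 + 1 = 12983
  26292 - 12983 = 13309, and 0011001111111101 = 8192 + 4096 + 512 + 256 + 128 + 64 + 32 + 16 + 8 + 4 + 1 = 13309 ✓



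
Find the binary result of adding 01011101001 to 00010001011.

Add column by column from the right: bit + bit + carry-in; write the sum mod 2, carry 1 when the sum is 2 or 3.
carry:  00100010110
        01011101001
+       00010001011
-------------------
       001101110100
(the carry out of the leftmost column, 0, becomes the leading bit)
Decimal check:
  01011101001 = 512 + 128 + 64 + 32 + 8 + 1 = 745
  00010001011 = 128 + 8 + 2 + 1 = 139
  745 + 139 = 884, and 001101110100 = 512 + 256 + 64 + 32 + 16 + 4 = 884 ✓



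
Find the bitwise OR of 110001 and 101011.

OR: 1 when either bit is 1
  110001
| 101011
--------
  111011
Decimal: 49 | 43 = 59



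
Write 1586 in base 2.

Using repeated division by 2:
1586 ÷ 2 = 793 remainder 0
793 ÷ 2 = 396 remainder 1
396 ÷ 2 = 198 remainder 0
198 ÷ 2 = 99 remainder 0
99 ÷ 2 = 49 remainder 1
49 ÷ 2 = 24 remainder 1
24 ÷ 2 = 12 remainder 0
12 ÷ 2 = 6 remainder 0
6 ÷ 2 = 3 remainder 0
3 ÷ 2 = 1 remainder 1
1 ÷ 2 = 0 remainder 1
Reading remainders bottom to top: 11000110010



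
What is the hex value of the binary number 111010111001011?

Group into 4-bit nibbles from right:
  0111 = 7
  0101 = 5
  1100 = C
  1011 = B
Result: 75CB



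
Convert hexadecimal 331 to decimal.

Expand by place value (powers of 16):
331 = 3 × 16^2 + 3 × 16^1 + 1 × 16^0
= 3 × 256 + 3 × 16 + 1 × 1
= 768 + 48 + 1
= 817



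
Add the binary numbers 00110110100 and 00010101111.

Add column by column from the right: bit + bit + carry-in; write the sum mod 2, carry 1 when the sum is 2 or 3.
carry:  01101111000
        00110110100
+       00010101111
-------------------
       001001100011
(the carry out of the leftmost column, 0, becomes the leading bit)
Decimal check:
  00110110100 = 256 + 128 + 32 + 16 + 4 = 436
  00010101111 = 128 + 32 + 8 + 4 + 2 + 1 = 175
  436 + 175 = 611, and 001001100011 = 512 + 64 + 32 + 2 + 1 = 611 ✓



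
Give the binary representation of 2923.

Using repeated division by 2:
2923 ÷ 2 = 1461 remainder 1
1461 ÷ 2 = 730 remainder 1
730 ÷ 2 = 365 remainder 0
365 ÷ 2 = 182 remainder 1
182 ÷ 2 = 91 remainder 0
91 ÷ 2 = 45 remainder 1
45 ÷ 2 = 22 remainder 1
22 ÷ 2 = 11 remainder 0
11 ÷ 2 = 5 remainder 1
5 ÷ 2 = 2 remainder 1
2 ÷ 2 = 1 remainder 0
1 ÷ 2 = 0 remainder 1
Reading remainders bottom to top: 101101101011



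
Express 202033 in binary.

Using repeated division by 2:
202033 ÷ 2 = 101016 remainder 1
101016 ÷ 2 = 50508 remainder 0
50508 ÷ 2 = 25254 remainder 0
25254 ÷ 2 = 12627 remainder 0
12627 ÷ 2 = 6313 remainder 1
6313 ÷ 2 = 3156 remainder 1
3156 ÷ 2 = 1578 remainder 0
1578 ÷ 2 = 789 remainder 0
789 ÷ 2 = 394 remainder 1
394 ÷ 2 = 197 remainder 0
197 ÷ 2 = 98 remainder 1
98 ÷ 2 = 49 remainder 0
49 ÷ 2 = 24 remainder 1
24 ÷ 2 = 12 remainder 0
12 ÷ 2 = 6 remainder 0
6 ÷ 2 = 3 remainder 0
3 ÷ 2 = 1 remainder 1
1 ÷ 2 = 0 remainder 1
Reading remainders bottom to top: 110001010100110001



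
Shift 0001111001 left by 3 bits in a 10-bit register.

Original: 0001111001 (decimal 121)
Shift left by 3 positions
Append 3 zeros on the right
Result: 1111001000 (decimal 968)
Equivalent: 121 << 3 = 121 × 2^3 = 968



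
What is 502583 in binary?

Using repeated division by 2:
502583 ÷ 2 = 251291 remainder 1
251291 ÷ 2 = 125645 remainder 1
125645 ÷ 2 = 62822 remainder 1
62822 ÷ 2 = 31411 remainder 0
31411 ÷ 2 = 15705 remainder 1
15705 ÷ 2 = 7852 remainder 1
7852 ÷ 2 = 3926 remainder 0
3926 ÷ 2 = 1963 remainder 0
1963 ÷ 2 = 981 remainder 1
981 ÷ 2 = 490 remainder 1
490 ÷ 2 = 245 remainder 0
245 ÷ 2 = 122 remainder 1
122 ÷ 2 = 61 remainder 0
61 ÷ 2 = 30 remainder 1
30 ÷ 2 = 15 remainder 0
15 ÷ 2 = 7 remainder 1
7 ÷ 2 = 3 remainder 1
3 ÷ 2 = 1 remainder 1
1 ÷ 2 = 0 remainder 1
Reading remainders bottom to top: 1111010101100110111



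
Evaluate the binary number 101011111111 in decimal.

Sum of powers of 2 for each 1-bit:
2^0 + 2^1 + 2^2 + 2^3 + 2^4 + 2^5 + 2^6 + 2^7 + 2^9 + 2^11
= 1 + 2 + 4 + 8 + 16 + 32 + 64 + 128 + 512 + 2048
= 2815



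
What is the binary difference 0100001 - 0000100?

Method 1 - Direct subtraction (column by column from the right: bit − bit − borrow-in; if negative, add 2 and borrow 1 from the next column):
borrow: 0111000
        0100001
-       0000100
---------------
        0011101

Method 2 - Add two's complement:
Two's complement of 0000100: invert → 1111011, add 1 → 1111100
  0100001
+ 1111100
---------
 10011101  (end carry out of the top bit = 1)
Discarding the end carry: 0011101
Decimal check:
  0100001 = 32 + 1 = 33
  0000100 = 4
  33 - 4 = 29, and 0011101 = 16 + 8 + 4 + 1 = 29 ✓



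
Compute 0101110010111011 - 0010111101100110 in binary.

Method 1 - Direct subtraction (column by column from the right: bit − bit − borrow-in; if negative, add 2 and borrow 1 from the next column):
borrow: 0101111010001000
        0101110010111011
-       0010111101100110
------------------------
        0010110101010101

Method 2 - Add two's complement:
Two's complement of 0010111101100110: invert → 1101000010011001, add 1 → 1101000010011010
  0101110010111011
+ 1101000010011010
------------------
 10010110101010101  (end carry out of the top bit = 1)
Discarding the end carry: 0010110101010101
Decimal check:
  0101110010111011 = 16384 + 4096 + 2048 + 1024 + 128 + 32 + 16 + 8 + 2 + 1 = 23739
  0010111101100110 = 8192 + 2048 + 1024 + 512 + 256 + 64 + 32 + 4 + 2 = 12134
  23739 - 12134 = 11605, and 0010110101010101 = 8192 + 2048 + 1024 + 256 + 64 + 16 + 4 + 1 = 11605 ✓



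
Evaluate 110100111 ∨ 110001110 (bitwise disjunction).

OR: 1 when either bit is 1
  110100111
| 110001110
-----------
  110101111
Decimal: 423 | 398 = 431



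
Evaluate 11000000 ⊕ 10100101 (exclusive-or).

XOR: 1 when bits differ
  11000000
^ 10100101
----------
  01100101
Decimal: 192 ^ 165 = 101



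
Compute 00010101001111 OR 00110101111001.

OR: 1 when either bit is 1
  00010101001111
| 00110101111001
----------------
  00110101111111
Decimal: 1359 | 3449 = 3455



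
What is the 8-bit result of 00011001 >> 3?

Original: 00011001 (decimal 25)
Shift right by 3 positions
Drop the 3 low bits; fill with zeros on the left
Result: 00000011 (decimal 3)
Equivalent: 25 >> 3 = 25 ÷ 2^3 = 3



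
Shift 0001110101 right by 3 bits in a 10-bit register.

Original: 0001110101 (decimal 117)
Shift right by 3 positions
Drop the 3 low bits; fill with zeros on the left
Result: 0000001110 (decimal 14)
Equivalent: 117 >> 3 = 117 ÷ 2^3 = 14



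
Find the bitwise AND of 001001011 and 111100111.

AND: 1 only when both bits are 1
  001001011
& 111100111
-----------
  001000011
Decimal: 75 & 487 = 67



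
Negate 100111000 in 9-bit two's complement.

Original (sign bit 1, negative): 100111000
Step 1 - Invert all bits: 011000111
Step 2 - Add 1: 011001000
Verification: 100111000 + 011001000 = 1000000000; discarding the end carry (carry out of the top bit) leaves the 9-bit value 000000000, as required for x + (-x)

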